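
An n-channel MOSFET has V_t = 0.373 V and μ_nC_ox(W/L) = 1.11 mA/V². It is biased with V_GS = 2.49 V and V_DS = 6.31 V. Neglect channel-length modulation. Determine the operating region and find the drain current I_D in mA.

V_ov = V_GS − V_t = 2.49 − 0.373 = 2.12 V.
Since V_DS = 6.31 V ≥ V_ov = 2.12 V, the device is in saturation.
I_D = ½ k_n V_ov² = 0.5 × 1.11 × 2.12² = 2.49 mA.

Saturation; I_D = 2.49 mA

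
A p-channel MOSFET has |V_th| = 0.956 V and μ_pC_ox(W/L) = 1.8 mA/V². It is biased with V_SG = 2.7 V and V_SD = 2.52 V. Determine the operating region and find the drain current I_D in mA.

V_ov = V_SG − |V_th| = 2.7 − 0.956 = 1.74 V.
Since V_SD = 2.52 V ≥ V_ov = 1.74 V, the device is in saturation.
I_D = ½ k_p V_ov² = 0.5 × 1.8 × 1.74² = 2.74 mA.

Saturation; I_D = 2.74 mA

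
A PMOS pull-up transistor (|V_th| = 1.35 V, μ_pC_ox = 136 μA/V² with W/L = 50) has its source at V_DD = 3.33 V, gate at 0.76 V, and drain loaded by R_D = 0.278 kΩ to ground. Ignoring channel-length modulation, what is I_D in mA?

V_SG = V_DD − V_G = 3.33 − 0.76 = 2.57 V, so V_ov = 2.57 − 1.35 = 1.22 V.
k_p = μ_pC_ox · (W/L) = 6.8 mA/V².
Assume saturation: I_D = ½ k_p V_ov² = 0.5 × 6.8 × 1.22² = 5.06 mA, giving V_SD = V_DD − I_D R_D = 3.33 − 5.06 × 0.278 = 1.92 V.
V_SD = 1.92 V ≥ V_ov = 1.22 V, confirming saturation.

I_D = 5.06 mA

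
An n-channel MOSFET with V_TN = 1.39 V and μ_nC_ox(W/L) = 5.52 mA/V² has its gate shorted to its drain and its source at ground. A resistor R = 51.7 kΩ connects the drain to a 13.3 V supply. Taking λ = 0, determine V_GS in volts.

With gate tied to drain, V_GS = V_DS ≥ V_GS − V_TN, so the device is in saturation.
KCL at the drain: ½ k_n (V_GS − V_TN)² = (V_DD − V_GS)/R.
Let x = V_GS − 1.39. Then 143 x² + x − 11.91 = 0, giving x = 0.285 V (positive root), so V_GS = 1.68 V.
I_D = (V_DD − V_GS)/R = (13.3 − 1.68) / 51.7 = 0.225 mA.

V_GS = 1.68 V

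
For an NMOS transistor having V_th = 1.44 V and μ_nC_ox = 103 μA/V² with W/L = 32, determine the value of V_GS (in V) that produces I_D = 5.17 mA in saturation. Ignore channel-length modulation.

V_GS = 3.21 V

k_n = μ_nC_ox · (W/L) = 3.296 mA/V².
In saturation I_D = ½ k_n (V_GS − V_th)², so V_GS − V_th = √(2 I_D / k_n) = √(2 × 5.17 / 3.296) = 1.77 V.
V_GS = 1.44 + 1.77 = 3.21 V.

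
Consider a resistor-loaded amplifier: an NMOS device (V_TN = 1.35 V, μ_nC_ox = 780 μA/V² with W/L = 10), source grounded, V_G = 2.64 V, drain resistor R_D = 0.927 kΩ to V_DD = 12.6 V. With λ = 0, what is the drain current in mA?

V_GS = V_G = 2.64 V, so V_ov = 2.64 − 1.35 = 1.29 V.
k_n = μ_nC_ox · (W/L) = 7.8 mA/V².
Assume saturation: I_D = ½ k_n V_ov² = 0.5 × 7.8 × 1.29² = 6.49 mA, giving V_DS = V_DD − I_D R_D = 12.6 − 6.49 × 0.927 = 6.58 V.
V_DS = 6.58 V ≥ V_ov = 1.29 V, confirming saturation.

I_D = 6.49 mA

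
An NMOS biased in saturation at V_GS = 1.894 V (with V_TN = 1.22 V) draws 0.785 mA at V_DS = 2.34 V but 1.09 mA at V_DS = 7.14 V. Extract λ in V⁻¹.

λ = 0.0999 V⁻¹

With V_GS fixed, I_D ∝ (1 + λ V_DS) in saturation, so I_D2/I_D1 = (1 + λ V_DS2)/(1 + λ V_DS1).
1.09/0.785 = 1.389 = (1 + 7.14 λ)/(1 + 2.34 λ).
Solving: λ (I_D1 V_DS2 − I_D2 V_DS1) = I_D2 − I_D1, so λ = (1.09 − 0.785) / (0.785 × 7.14 − 1.09 × 2.34) = 0.305 / 3.05 = 0.0999 V⁻¹.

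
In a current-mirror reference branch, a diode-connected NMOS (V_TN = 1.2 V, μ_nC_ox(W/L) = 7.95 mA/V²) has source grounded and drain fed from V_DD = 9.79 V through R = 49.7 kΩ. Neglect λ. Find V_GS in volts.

V_GS = 1.41 V

With gate tied to drain, V_GS = V_DS ≥ V_GS − V_TN, so the device is in saturation.
KCL at the drain: ½ k_n (V_GS − V_TN)² = (V_DD − V_GS)/R.
Let x = V_GS − 1.2. Then 198 x² + x − 8.59 = 0, giving x = 0.206 V (positive root), so V_GS = 1.41 V.
I_D = (V_DD − V_GS)/R = (9.79 − 1.41) / 49.7 = 0.169 mA.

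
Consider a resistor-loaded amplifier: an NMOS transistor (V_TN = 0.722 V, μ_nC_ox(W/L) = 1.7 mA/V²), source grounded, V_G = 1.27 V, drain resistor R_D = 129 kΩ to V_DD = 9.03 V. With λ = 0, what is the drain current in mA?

I_D = 0.0694 mA

V_GS = V_G = 1.27 V, so V_ov = 1.27 − 0.722 = 0.548 V.
Assume saturation: I_D = ½ k_n V_ov² = 0.5 × 1.7 × 0.548² = 0.255 mA, giving V_DS = V_DD − I_D R_D = 9.03 − 0.255 × 129 = -23.9 V.
But -23.9 V < V_ov = 0.548 V, so the device is actually in triode.
In triode I_D = k_n[V_ov V_DS − ½ V_DS²] and I_D = (V_DD − V_DS)/R_D. Equating: 110 V_DS² − 121.2 V_DS + 9.03 = 0, giving V_DS = 0.0804 V (the root below V_ov).
I_D = (9.03 − 0.0804) / 129 = 0.0694 mA.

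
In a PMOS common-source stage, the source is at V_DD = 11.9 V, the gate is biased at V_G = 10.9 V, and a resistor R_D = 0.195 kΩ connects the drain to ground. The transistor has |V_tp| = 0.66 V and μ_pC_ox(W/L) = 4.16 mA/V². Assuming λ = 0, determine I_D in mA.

I_D = 0.240 mA

V_SG = V_DD − V_G = 11.9 − 10.9 = 1 V, so V_ov = 1 − 0.66 = 0.34 V.
Assume saturation: I_D = ½ k_p V_ov² = 0.5 × 4.16 × 0.34² = 0.24 mA, giving V_SD = V_DD − I_D R_D = 11.9 − 0.24 × 0.195 = 11.9 V.
V_SD = 11.9 V ≥ V_ov = 0.34 V, confirming saturation.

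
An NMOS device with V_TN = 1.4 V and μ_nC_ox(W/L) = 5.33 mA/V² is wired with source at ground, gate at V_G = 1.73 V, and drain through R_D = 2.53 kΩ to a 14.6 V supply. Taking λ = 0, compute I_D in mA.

I_D = 0.290 mA

V_GS = V_G = 1.73 V, so V_ov = 1.73 − 1.4 = 0.33 V.
Assume saturation: I_D = ½ k_n V_ov² = 0.5 × 5.33 × 0.33² = 0.29 mA, giving V_DS = V_DD − I_D R_D = 14.6 − 0.29 × 2.53 = 13.9 V.
V_DS = 13.9 V ≥ V_ov = 0.33 V, confirming saturation.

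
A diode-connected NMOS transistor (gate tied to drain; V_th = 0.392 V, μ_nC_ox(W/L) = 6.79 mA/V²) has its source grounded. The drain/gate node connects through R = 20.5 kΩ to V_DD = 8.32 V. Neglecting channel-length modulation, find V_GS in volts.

With gate tied to drain, V_GS = V_DS ≥ V_GS − V_th, so the device is in saturation.
KCL at the drain: ½ k_n (V_GS − V_th)² = (V_DD − V_GS)/R.
Let x = V_GS − 0.392. Then 69.6 x² + x − 7.928 = 0, giving x = 0.33 V (positive root), so V_GS = 0.722 V.
I_D = (V_DD − V_GS)/R = (8.32 − 0.722) / 20.5 = 0.371 mA.

V_GS = 0.722 V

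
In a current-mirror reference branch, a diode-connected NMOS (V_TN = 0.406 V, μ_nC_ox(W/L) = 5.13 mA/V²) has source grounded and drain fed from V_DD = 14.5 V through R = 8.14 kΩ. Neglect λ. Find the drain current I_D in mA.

I_D = 1.63 mA

With gate tied to drain, V_GS = V_DS ≥ V_GS − V_TN, so the device is in saturation.
KCL at the drain: ½ k_n (V_GS − V_TN)² = (V_DD − V_GS)/R.
Let x = V_GS − 0.406. Then 20.9 x² + x − 14.09 = 0, giving x = 0.798 V (positive root), so V_GS = 1.2 V.
I_D = (V_DD − V_GS)/R = (14.5 − 1.2) / 8.14 = 1.63 mA.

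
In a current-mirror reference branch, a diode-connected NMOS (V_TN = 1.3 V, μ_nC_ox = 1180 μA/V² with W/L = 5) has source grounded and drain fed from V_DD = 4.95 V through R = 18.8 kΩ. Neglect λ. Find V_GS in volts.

With gate tied to drain, V_GS = V_DS ≥ V_GS − V_TN, so the device is in saturation.
k_n = μ_nC_ox · (W/L) = 5.9 mA/V².
KCL at the drain: ½ k_n (V_GS − V_TN)² = (V_DD − V_GS)/R.
Let x = V_GS − 1.3. Then 55.5 x² + x − 3.65 = 0, giving x = 0.248 V (positive root), so V_GS = 1.55 V.
I_D = (V_DD − V_GS)/R = (4.95 − 1.55) / 18.8 = 0.181 mA.

V_GS = 1.55 V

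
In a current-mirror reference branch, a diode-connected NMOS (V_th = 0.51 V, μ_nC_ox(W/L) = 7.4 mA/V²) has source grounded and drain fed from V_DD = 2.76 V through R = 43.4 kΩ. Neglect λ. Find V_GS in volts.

With gate tied to drain, V_GS = V_DS ≥ V_GS − V_th, so the device is in saturation.
KCL at the drain: ½ k_n (V_GS − V_th)² = (V_DD − V_GS)/R.
Let x = V_GS − 0.51. Then 161 x² + x − 2.25 = 0, giving x = 0.115 V (positive root), so V_GS = 0.625 V.
I_D = (V_DD − V_GS)/R = (2.76 − 0.625) / 43.4 = 0.0492 mA.

V_GS = 0.625 V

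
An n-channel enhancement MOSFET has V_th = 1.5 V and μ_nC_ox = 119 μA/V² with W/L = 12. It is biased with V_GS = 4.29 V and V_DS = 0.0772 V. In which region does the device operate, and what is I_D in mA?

Triode; I_D = 0.303 mA

k_n = μ_nC_ox · (W/L) = 1.428 mA/V².
V_ov = V_GS − V_th = 4.29 − 1.5 = 2.79 V.
Since V_DS = 0.0772 V < V_ov = 2.79 V, the device is in the triode region.
I_D = k_n [V_ov · V_DS − ½ V_DS²] = 1.428 × [2.79 × 0.0772 − 0.5 × 0.0772²] = 0.303 mA.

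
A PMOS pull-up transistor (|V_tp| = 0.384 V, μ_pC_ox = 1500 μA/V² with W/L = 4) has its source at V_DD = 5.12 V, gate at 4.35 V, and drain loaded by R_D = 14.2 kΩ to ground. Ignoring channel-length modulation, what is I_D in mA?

V_SG = V_DD − V_G = 5.12 − 4.35 = 0.77 V, so V_ov = 0.77 − 0.384 = 0.386 V.
k_p = μ_pC_ox · (W/L) = 6 mA/V².
Assume saturation: I_D = ½ k_p V_ov² = 0.5 × 6 × 0.386² = 0.447 mA, giving V_SD = V_DD − I_D R_D = 5.12 − 0.447 × 14.2 = -1.23 V.
But -1.23 V < V_ov = 0.386 V, so the device is actually in triode.
In triode I_D = k_p[V_ov V_SD − ½ V_SD²] and I_D = (V_DD − V_SD)/R_D. Equating: 42.6 V_SD² − 33.89 V_SD + 5.12 = 0, giving V_SD = 0.203 V (the root below V_ov).
I_D = (5.12 − 0.203) / 14.2 = 0.346 mA.

I_D = 0.346 mA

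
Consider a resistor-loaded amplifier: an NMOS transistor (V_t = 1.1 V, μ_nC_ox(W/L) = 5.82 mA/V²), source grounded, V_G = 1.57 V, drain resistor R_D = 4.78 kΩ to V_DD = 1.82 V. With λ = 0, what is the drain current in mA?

V_GS = V_G = 1.57 V, so V_ov = 1.57 − 1.1 = 0.47 V.
Assume saturation: I_D = ½ k_n V_ov² = 0.5 × 5.82 × 0.47² = 0.643 mA, giving V_DS = V_DD − I_D R_D = 1.82 − 0.643 × 4.78 = -1.25 V.
But -1.25 V < V_ov = 0.47 V, so the device is actually in triode.
In triode I_D = k_n[V_ov V_DS − ½ V_DS²] and I_D = (V_DD − V_DS)/R_D. Equating: 13.9 V_DS² − 14.08 V_DS + 1.82 = 0, giving V_DS = 0.152 V (the root below V_ov).
I_D = (1.82 − 0.152) / 4.78 = 0.349 mA.

I_D = 0.349 mA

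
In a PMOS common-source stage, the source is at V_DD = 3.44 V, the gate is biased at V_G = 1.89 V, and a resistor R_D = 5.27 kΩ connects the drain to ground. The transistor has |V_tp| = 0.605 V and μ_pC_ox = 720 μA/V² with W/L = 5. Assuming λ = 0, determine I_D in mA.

I_D = 0.614 mA

V_SG = V_DD − V_G = 3.44 − 1.89 = 1.55 V, so V_ov = 1.55 − 0.605 = 0.945 V.
k_p = μ_pC_ox · (W/L) = 3.6 mA/V².
Assume saturation: I_D = ½ k_p V_ov² = 0.5 × 3.6 × 0.945² = 1.61 mA, giving V_SD = V_DD − I_D R_D = 3.44 − 1.61 × 5.27 = -5.03 V.
But -5.03 V < V_ov = 0.945 V, so the device is actually in triode.
In triode I_D = k_p[V_ov V_SD − ½ V_SD²] and I_D = (V_DD − V_SD)/R_D. Equating: 9.49 V_SD² − 18.93 V_SD + 3.44 = 0, giving V_SD = 0.202 V (the root below V_ov).
I_D = (3.44 − 0.202) / 5.27 = 0.614 mA.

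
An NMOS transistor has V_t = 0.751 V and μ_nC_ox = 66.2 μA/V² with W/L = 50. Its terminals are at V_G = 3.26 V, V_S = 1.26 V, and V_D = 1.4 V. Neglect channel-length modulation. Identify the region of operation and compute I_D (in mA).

V_GS = V_G − V_S = 3.26 − 1.26 = 2 V; V_DS = V_D − V_S = 1.4 − 1.26 = 0.14 V.
k_n = μ_nC_ox · (W/L) = 3.31 mA/V².
V_ov = V_GS − V_t = 2 − 0.751 = 1.25 V.
Since V_DS = 0.14 V < V_ov = 1.25 V, the device is in the triode region.
I_D = k_n [V_ov · V_DS − ½ V_DS²] = 3.31 × [1.25 × 0.14 − 0.5 × 0.14²] = 0.546 mA.

Triode; I_D = 0.546 mA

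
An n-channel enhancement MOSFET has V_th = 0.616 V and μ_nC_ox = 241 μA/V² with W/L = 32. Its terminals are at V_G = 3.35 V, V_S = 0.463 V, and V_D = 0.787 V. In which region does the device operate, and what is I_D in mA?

Triode; I_D = 5.27 mA

V_GS = V_G − V_S = 3.35 − 0.463 = 2.89 V; V_DS = V_D − V_S = 0.787 − 0.463 = 0.324 V.
k_n = μ_nC_ox · (W/L) = 7.712 mA/V².
V_ov = V_GS − V_th = 2.89 − 0.616 = 2.27 V.
Since V_DS = 0.324 V < V_ov = 2.27 V, the device is in the triode region.
I_D = k_n [V_ov · V_DS − ½ V_DS²] = 7.712 × [2.27 × 0.324 − 0.5 × 0.324²] = 5.27 mA.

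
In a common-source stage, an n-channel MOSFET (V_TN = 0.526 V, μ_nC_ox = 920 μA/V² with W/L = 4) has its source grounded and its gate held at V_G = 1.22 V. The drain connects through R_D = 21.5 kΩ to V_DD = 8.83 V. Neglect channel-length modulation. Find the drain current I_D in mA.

I_D = 0.402 mA

V_GS = V_G = 1.22 V, so V_ov = 1.22 − 0.526 = 0.694 V.
k_n = μ_nC_ox · (W/L) = 3.68 mA/V².
Assume saturation: I_D = ½ k_n V_ov² = 0.5 × 3.68 × 0.694² = 0.886 mA, giving V_DS = V_DD − I_D R_D = 8.83 − 0.886 × 21.5 = -10.2 V.
But -10.2 V < V_ov = 0.694 V, so the device is actually in triode.
In triode I_D = k_n[V_ov V_DS − ½ V_DS²] and I_D = (V_DD − V_DS)/R_D. Equating: 39.6 V_DS² − 55.91 V_DS + 8.83 = 0, giving V_DS = 0.181 V (the root below V_ov).
I_D = (8.83 − 0.181) / 21.5 = 0.402 mA.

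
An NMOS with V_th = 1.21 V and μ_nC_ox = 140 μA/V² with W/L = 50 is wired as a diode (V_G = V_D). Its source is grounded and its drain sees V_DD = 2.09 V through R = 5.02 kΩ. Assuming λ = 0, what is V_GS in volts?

V_GS = 1.41 V

With gate tied to drain, V_GS = V_DS ≥ V_GS − V_th, so the device is in saturation.
k_n = μ_nC_ox · (W/L) = 7 mA/V².
KCL at the drain: ½ k_n (V_GS − V_th)² = (V_DD − V_GS)/R.
Let x = V_GS − 1.21. Then 17.6 x² + x − 0.88 = 0, giving x = 0.197 V (positive root), so V_GS = 1.41 V.
I_D = (V_DD − V_GS)/R = (2.09 − 1.41) / 5.02 = 0.136 mA.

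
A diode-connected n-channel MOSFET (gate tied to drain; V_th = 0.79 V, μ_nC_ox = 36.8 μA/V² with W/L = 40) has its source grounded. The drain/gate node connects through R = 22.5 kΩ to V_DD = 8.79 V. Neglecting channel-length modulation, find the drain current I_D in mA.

With gate tied to drain, V_GS = V_DS ≥ V_GS − V_th, so the device is in saturation.
k_n = μ_nC_ox · (W/L) = 1.472 mA/V².
KCL at the drain: ½ k_n (V_GS − V_th)² = (V_DD − V_GS)/R.
Let x = V_GS − 0.79. Then 16.6 x² + x − 8 = 0, giving x = 0.666 V (positive root), so V_GS = 1.46 V.
I_D = (V_DD − V_GS)/R = (8.79 − 1.46) / 22.5 = 0.326 mA.

I_D = 0.326 mA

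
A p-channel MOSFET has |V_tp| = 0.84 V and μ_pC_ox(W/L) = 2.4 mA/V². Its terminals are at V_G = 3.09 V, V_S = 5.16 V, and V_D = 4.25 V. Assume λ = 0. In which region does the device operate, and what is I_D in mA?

V_SG = V_S − V_G = 5.16 − 3.09 = 2.07 V; V_SD = V_S − V_D = 5.16 − 4.25 = 0.91 V.
V_ov = V_SG − |V_tp| = 2.07 − 0.84 = 1.23 V.
Since V_SD = 0.91 V < V_ov = 1.23 V, the device is in the triode region.
I_D = k_p [V_ov · V_SD − ½ V_SD²] = 2.4 × [1.23 × 0.91 − 0.5 × 0.91²] = 1.69 mA.

Triode; I_D = 1.69 mA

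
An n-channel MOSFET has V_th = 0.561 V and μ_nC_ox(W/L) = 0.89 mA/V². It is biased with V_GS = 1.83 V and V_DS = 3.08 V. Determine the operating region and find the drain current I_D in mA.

Saturation; I_D = 0.717 mA

V_ov = V_GS − V_th = 1.83 − 0.561 = 1.27 V.
Since V_DS = 3.08 V ≥ V_ov = 1.27 V, the device is in saturation.
I_D = ½ k_n V_ov² = 0.5 × 0.89 × 1.27² = 0.717 mA.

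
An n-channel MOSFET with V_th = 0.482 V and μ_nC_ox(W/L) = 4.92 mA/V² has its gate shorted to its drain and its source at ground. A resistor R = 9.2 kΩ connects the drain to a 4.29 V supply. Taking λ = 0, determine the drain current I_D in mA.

I_D = 0.372 mA

With gate tied to drain, V_GS = V_DS ≥ V_GS − V_th, so the device is in saturation.
KCL at the drain: ½ k_n (V_GS − V_th)² = (V_DD − V_GS)/R.
Let x = V_GS − 0.482. Then 22.6 x² + x − 3.808 = 0, giving x = 0.389 V (positive root), so V_GS = 0.871 V.
I_D = (V_DD − V_GS)/R = (4.29 − 0.871) / 9.2 = 0.372 mA.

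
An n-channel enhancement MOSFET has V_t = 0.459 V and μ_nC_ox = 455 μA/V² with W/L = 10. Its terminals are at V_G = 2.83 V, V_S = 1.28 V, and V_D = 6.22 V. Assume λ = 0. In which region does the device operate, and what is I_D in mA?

Saturation; I_D = 2.71 mA

V_GS = V_G − V_S = 2.83 − 1.28 = 1.55 V; V_DS = V_D − V_S = 6.22 − 1.28 = 4.94 V.
k_n = μ_nC_ox · (W/L) = 4.55 mA/V².
V_ov = V_GS − V_t = 1.55 − 0.459 = 1.09 V.
Since V_DS = 4.94 V ≥ V_ov = 1.09 V, the device is in saturation.
I_D = ½ k_n V_ov² = 0.5 × 4.55 × 1.09² = 2.71 mA.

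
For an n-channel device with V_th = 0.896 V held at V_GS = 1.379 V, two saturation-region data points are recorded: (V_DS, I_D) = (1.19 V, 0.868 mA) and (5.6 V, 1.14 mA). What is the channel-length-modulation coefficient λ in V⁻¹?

λ = 0.0776 V⁻¹

With V_GS fixed, I_D ∝ (1 + λ V_DS) in saturation, so I_D2/I_D1 = (1 + λ V_DS2)/(1 + λ V_DS1).
1.14/0.868 = 1.313 = (1 + 5.6 λ)/(1 + 1.19 λ).
Solving: λ (I_D1 V_DS2 − I_D2 V_DS1) = I_D2 − I_D1, so λ = (1.14 − 0.868) / (0.868 × 5.6 − 1.14 × 1.19) = 0.272 / 3.5 = 0.0776 V⁻¹.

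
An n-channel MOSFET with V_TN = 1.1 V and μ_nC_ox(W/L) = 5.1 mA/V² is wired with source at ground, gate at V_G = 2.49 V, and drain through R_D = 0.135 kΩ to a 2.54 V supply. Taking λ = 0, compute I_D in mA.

I_D = 4.93 mA

V_GS = V_G = 2.49 V, so V_ov = 2.49 − 1.1 = 1.39 V.
Assume saturation: I_D = ½ k_n V_ov² = 0.5 × 5.1 × 1.39² = 4.93 mA, giving V_DS = V_DD − I_D R_D = 2.54 − 4.93 × 0.135 = 1.87 V.
V_DS = 1.87 V ≥ V_ov = 1.39 V, confirming saturation.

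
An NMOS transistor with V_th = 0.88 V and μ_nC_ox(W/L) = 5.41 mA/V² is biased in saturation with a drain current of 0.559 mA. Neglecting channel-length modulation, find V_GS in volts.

In saturation I_D = ½ k_n (V_GS − V_th)², so V_GS − V_th = √(2 I_D / k_n) = √(2 × 0.559 / 5.41) = 0.455 V.
V_GS = 0.88 + 0.455 = 1.33 V.

V_GS = 1.33 V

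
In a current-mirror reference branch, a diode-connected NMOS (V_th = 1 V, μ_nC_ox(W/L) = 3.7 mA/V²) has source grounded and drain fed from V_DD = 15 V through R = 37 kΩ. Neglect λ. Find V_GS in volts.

V_GS = 1.45 V

With gate tied to drain, V_GS = V_DS ≥ V_GS − V_th, so the device is in saturation.
KCL at the drain: ½ k_n (V_GS − V_th)² = (V_DD − V_GS)/R.
Let x = V_GS − 1. Then 68.5 x² + x − 14 = 0, giving x = 0.445 V (positive root), so V_GS = 1.45 V.
I_D = (V_DD − V_GS)/R = (15 − 1.45) / 37 = 0.366 mA.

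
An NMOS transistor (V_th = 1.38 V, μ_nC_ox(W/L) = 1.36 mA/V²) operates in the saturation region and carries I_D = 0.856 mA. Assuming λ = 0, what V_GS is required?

In saturation I_D = ½ k_n (V_GS − V_th)², so V_GS − V_th = √(2 I_D / k_n) = √(2 × 0.856 / 1.36) = 1.12 V.
V_GS = 1.38 + 1.12 = 2.5 V.

V_GS = 2.50 V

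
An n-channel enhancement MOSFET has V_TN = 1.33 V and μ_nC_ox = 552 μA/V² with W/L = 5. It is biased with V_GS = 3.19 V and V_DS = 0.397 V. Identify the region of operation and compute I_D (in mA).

k_n = μ_nC_ox · (W/L) = 2.76 mA/V².
V_ov = V_GS − V_TN = 3.19 − 1.33 = 1.86 V.
Since V_DS = 0.397 V < V_ov = 1.86 V, the device is in the triode region.
I_D = k_n [V_ov · V_DS − ½ V_DS²] = 2.76 × [1.86 × 0.397 − 0.5 × 0.397²] = 1.82 mA.

Triode; I_D = 1.82 mA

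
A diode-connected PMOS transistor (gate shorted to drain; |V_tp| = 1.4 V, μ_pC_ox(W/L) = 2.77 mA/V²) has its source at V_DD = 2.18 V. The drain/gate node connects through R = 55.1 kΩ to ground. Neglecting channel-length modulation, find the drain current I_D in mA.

With gate tied to drain, V_SG = V_SD ≥ V_SG − |V_tp|, so the device is in saturation.
KCL at the drain: ½ k_p (V_SG − |V_tp|)² = (V_DD − V_SG)/R.
Let x = V_SG − 1.4. Then 76.3 x² + x − 0.78 = 0, giving x = 0.0948 V (positive root), so V_SG = 1.49 V.
I_D = (V_DD − V_SG)/R = (2.18 − 1.49) / 55.1 = 0.0124 mA.

I_D = 0.0124 mA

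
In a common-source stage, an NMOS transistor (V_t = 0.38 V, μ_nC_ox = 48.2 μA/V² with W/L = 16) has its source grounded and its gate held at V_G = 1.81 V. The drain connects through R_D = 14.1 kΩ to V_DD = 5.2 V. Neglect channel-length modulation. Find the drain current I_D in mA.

I_D = 0.344 mA

V_GS = V_G = 1.81 V, so V_ov = 1.81 − 0.38 = 1.43 V.
k_n = μ_nC_ox · (W/L) = 0.7712 mA/V².
Assume saturation: I_D = ½ k_n V_ov² = 0.5 × 0.7712 × 1.43² = 0.789 mA, giving V_DS = V_DD − I_D R_D = 5.2 − 0.789 × 14.1 = -5.92 V.
But -5.92 V < V_ov = 1.43 V, so the device is actually in triode.
In triode I_D = k_n[V_ov V_DS − ½ V_DS²] and I_D = (V_DD − V_DS)/R_D. Equating: 5.44 V_DS² − 16.55 V_DS + 5.2 = 0, giving V_DS = 0.356 V (the root below V_ov).
I_D = (5.2 − 0.356) / 14.1 = 0.344 mA.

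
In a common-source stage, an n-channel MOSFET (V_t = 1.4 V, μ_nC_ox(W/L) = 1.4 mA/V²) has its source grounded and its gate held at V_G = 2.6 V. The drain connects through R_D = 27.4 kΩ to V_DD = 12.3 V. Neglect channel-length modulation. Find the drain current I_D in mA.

I_D = 0.438 mA

V_GS = V_G = 2.6 V, so V_ov = 2.6 − 1.4 = 1.2 V.
Assume saturation: I_D = ½ k_n V_ov² = 0.5 × 1.4 × 1.2² = 1.01 mA, giving V_DS = V_DD − I_D R_D = 12.3 − 1.01 × 27.4 = -15.3 V.
But -15.3 V < V_ov = 1.2 V, so the device is actually in triode.
In triode I_D = k_n[V_ov V_DS − ½ V_DS²] and I_D = (V_DD − V_DS)/R_D. Equating: 19.2 V_DS² − 47.03 V_DS + 12.3 = 0, giving V_DS = 0.298 V (the root below V_ov).
I_D = (12.3 − 0.298) / 27.4 = 0.438 mA.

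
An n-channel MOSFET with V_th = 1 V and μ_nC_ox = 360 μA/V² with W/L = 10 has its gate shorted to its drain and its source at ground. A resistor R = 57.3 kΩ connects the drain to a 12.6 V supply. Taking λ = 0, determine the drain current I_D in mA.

With gate tied to drain, V_GS = V_DS ≥ V_GS − V_th, so the device is in saturation.
k_n = μ_nC_ox · (W/L) = 3.6 mA/V².
KCL at the drain: ½ k_n (V_GS − V_th)² = (V_DD − V_GS)/R.
Let x = V_GS − 1. Then 103 x² + x − 11.6 = 0, giving x = 0.331 V (positive root), so V_GS = 1.33 V.
I_D = (V_DD − V_GS)/R = (12.6 − 1.33) / 57.3 = 0.197 mA.

I_D = 0.197 mA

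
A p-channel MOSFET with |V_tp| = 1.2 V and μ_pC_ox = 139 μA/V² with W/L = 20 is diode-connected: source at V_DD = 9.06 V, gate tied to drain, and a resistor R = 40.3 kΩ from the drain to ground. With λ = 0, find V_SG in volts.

With gate tied to drain, V_SG = V_SD ≥ V_SG − |V_tp|, so the device is in saturation.
k_p = μ_pC_ox · (W/L) = 2.78 mA/V².
KCL at the drain: ½ k_p (V_SG − |V_tp|)² = (V_DD − V_SG)/R.
Let x = V_SG − 1.2. Then 56 x² + x − 7.86 = 0, giving x = 0.366 V (positive root), so V_SG = 1.57 V.
I_D = (V_DD − V_SG)/R = (9.06 − 1.57) / 40.3 = 0.186 mA.

V_SG = 1.57 V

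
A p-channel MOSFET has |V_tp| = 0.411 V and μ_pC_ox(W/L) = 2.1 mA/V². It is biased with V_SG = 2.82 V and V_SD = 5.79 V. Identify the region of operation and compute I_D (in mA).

Saturation; I_D = 6.09 mA

V_ov = V_SG − |V_tp| = 2.82 − 0.411 = 2.41 V.
Since V_SD = 5.79 V ≥ V_ov = 2.41 V, the device is in saturation.
I_D = ½ k_p V_ov² = 0.5 × 2.1 × 2.41² = 6.09 mA.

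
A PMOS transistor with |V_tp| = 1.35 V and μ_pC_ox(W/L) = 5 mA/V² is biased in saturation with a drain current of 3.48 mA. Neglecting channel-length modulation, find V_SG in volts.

In saturation I_D = ½ k_p (V_SG − |V_tp|)², so V_SG − |V_tp| = √(2 I_D / k_p) = √(2 × 3.48 / 5) = 1.18 V.
V_SG = 1.35 + 1.18 = 2.53 V.

V_SG = 2.53 V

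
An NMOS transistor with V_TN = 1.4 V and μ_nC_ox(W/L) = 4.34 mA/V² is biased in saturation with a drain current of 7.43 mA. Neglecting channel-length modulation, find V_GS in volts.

In saturation I_D = ½ k_n (V_GS − V_TN)², so V_GS − V_TN = √(2 I_D / k_n) = √(2 × 7.43 / 4.34) = 1.85 V.
V_GS = 1.4 + 1.85 = 3.25 V.

V_GS = 3.25 V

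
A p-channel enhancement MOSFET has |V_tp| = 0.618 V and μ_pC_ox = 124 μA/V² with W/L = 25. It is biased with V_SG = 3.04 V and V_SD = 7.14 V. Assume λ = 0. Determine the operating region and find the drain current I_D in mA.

Saturation; I_D = 9.09 mA

k_p = μ_pC_ox · (W/L) = 3.1 mA/V².
V_ov = V_SG − |V_tp| = 3.04 − 0.618 = 2.42 V.
Since V_SD = 7.14 V ≥ V_ov = 2.42 V, the device is in saturation.
I_D = ½ k_p V_ov² = 0.5 × 3.1 × 2.42² = 9.09 mA.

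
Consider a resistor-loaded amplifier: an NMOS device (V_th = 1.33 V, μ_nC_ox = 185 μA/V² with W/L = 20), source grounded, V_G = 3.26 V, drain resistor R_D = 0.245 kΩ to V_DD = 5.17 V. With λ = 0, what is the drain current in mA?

I_D = 6.89 mA

V_GS = V_G = 3.26 V, so V_ov = 3.26 − 1.33 = 1.93 V.
k_n = μ_nC_ox · (W/L) = 3.7 mA/V².
Assume saturation: I_D = ½ k_n V_ov² = 0.5 × 3.7 × 1.93² = 6.89 mA, giving V_DS = V_DD − I_D R_D = 5.17 − 6.89 × 0.245 = 3.48 V.
V_DS = 3.48 V ≥ V_ov = 1.93 V, confirming saturation.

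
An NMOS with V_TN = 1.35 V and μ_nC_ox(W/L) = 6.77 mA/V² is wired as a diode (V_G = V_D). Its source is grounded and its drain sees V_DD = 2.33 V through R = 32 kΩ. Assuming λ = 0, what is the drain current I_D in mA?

With gate tied to drain, V_GS = V_DS ≥ V_GS − V_TN, so the device is in saturation.
KCL at the drain: ½ k_n (V_GS − V_TN)² = (V_DD − V_GS)/R.
Let x = V_GS − 1.35. Then 108 x² + x − 0.98 = 0, giving x = 0.0906 V (positive root), so V_GS = 1.44 V.
I_D = (V_DD − V_GS)/R = (2.33 − 1.44) / 32 = 0.0278 mA.

I_D = 0.0278 mA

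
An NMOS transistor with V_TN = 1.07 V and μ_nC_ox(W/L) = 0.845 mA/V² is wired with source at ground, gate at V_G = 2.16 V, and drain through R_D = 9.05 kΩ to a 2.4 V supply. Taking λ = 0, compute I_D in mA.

I_D = 0.233 mA

V_GS = V_G = 2.16 V, so V_ov = 2.16 − 1.07 = 1.09 V.
Assume saturation: I_D = ½ k_n V_ov² = 0.5 × 0.845 × 1.09² = 0.502 mA, giving V_DS = V_DD − I_D R_D = 2.4 − 0.502 × 9.05 = -2.14 V.
But -2.14 V < V_ov = 1.09 V, so the device is actually in triode.
In triode I_D = k_n[V_ov V_DS − ½ V_DS²] and I_D = (V_DD − V_DS)/R_D. Equating: 3.82 V_DS² − 9.336 V_DS + 2.4 = 0, giving V_DS = 0.292 V (the root below V_ov).
I_D = (2.4 − 0.292) / 9.05 = 0.233 mA.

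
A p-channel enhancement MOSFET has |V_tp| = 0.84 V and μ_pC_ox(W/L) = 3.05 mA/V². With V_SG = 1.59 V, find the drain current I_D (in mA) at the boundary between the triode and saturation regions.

At the boundary V_SD = V_ov = V_SG − |V_tp| = 1.59 − 0.84 = 0.75 V.
I_D = ½ k_p V_ov² = 0.5 × 3.05 × 0.75² = 0.858 mA.

I_D = 0.858 mA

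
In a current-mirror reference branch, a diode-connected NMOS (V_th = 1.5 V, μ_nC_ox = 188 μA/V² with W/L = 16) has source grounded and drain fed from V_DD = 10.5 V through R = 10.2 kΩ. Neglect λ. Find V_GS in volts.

V_GS = 2.23 V

With gate tied to drain, V_GS = V_DS ≥ V_GS − V_th, so the device is in saturation.
k_n = μ_nC_ox · (W/L) = 3.008 mA/V².
KCL at the drain: ½ k_n (V_GS − V_th)² = (V_DD − V_GS)/R.
Let x = V_GS − 1.5. Then 15.3 x² + x − 9 = 0, giving x = 0.734 V (positive root), so V_GS = 2.23 V.
I_D = (V_DD − V_GS)/R = (10.5 − 2.23) / 10.2 = 0.81 mA.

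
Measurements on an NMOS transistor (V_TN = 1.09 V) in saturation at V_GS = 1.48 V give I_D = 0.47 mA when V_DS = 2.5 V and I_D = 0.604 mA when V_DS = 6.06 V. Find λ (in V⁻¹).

With V_GS fixed, I_D ∝ (1 + λ V_DS) in saturation, so I_D2/I_D1 = (1 + λ V_DS2)/(1 + λ V_DS1).
0.604/0.47 = 1.285 = (1 + 6.06 λ)/(1 + 2.5 λ).
Solving: λ (I_D1 V_DS2 − I_D2 V_DS1) = I_D2 − I_D1, so λ = (0.604 − 0.47) / (0.47 × 6.06 − 0.604 × 2.5) = 0.134 / 1.34 = 0.1 V⁻¹.

λ = 0.100 V⁻¹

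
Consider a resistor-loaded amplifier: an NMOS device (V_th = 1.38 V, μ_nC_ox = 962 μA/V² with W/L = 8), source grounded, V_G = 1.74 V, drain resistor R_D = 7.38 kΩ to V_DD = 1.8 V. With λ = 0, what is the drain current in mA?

I_D = 0.231 mA

V_GS = V_G = 1.74 V, so V_ov = 1.74 − 1.38 = 0.36 V.
k_n = μ_nC_ox · (W/L) = 7.696 mA/V².
Assume saturation: I_D = ½ k_n V_ov² = 0.5 × 7.696 × 0.36² = 0.499 mA, giving V_DS = V_DD − I_D R_D = 1.8 − 0.499 × 7.38 = -1.88 V.
But -1.88 V < V_ov = 0.36 V, so the device is actually in triode.
In triode I_D = k_n[V_ov V_DS − ½ V_DS²] and I_D = (V_DD − V_DS)/R_D. Equating: 28.4 V_DS² − 21.45 V_DS + 1.8 = 0, giving V_DS = 0.0962 V (the root below V_ov).
I_D = (1.8 − 0.0962) / 7.38 = 0.231 mA.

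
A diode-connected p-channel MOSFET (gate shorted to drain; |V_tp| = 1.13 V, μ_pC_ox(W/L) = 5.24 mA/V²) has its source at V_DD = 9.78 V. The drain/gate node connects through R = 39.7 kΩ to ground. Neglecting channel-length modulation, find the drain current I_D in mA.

With gate tied to drain, V_SG = V_SD ≥ V_SG − |V_tp|, so the device is in saturation.
KCL at the drain: ½ k_p (V_SG − |V_tp|)² = (V_DD − V_SG)/R.
Let x = V_SG − 1.13. Then 104 x² + x − 8.65 = 0, giving x = 0.284 V (positive root), so V_SG = 1.41 V.
I_D = (V_DD − V_SG)/R = (9.78 − 1.41) / 39.7 = 0.211 mA.

I_D = 0.211 mA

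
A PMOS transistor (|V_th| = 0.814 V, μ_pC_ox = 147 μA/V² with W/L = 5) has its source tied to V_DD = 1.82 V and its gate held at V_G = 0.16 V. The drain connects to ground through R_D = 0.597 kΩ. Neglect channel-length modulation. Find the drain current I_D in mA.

I_D = 0.263 mA

V_SG = V_DD − V_G = 1.82 − 0.16 = 1.66 V, so V_ov = 1.66 − 0.814 = 0.846 V.
k_p = μ_pC_ox · (W/L) = 0.735 mA/V².
Assume saturation: I_D = ½ k_p V_ov² = 0.5 × 0.735 × 0.846² = 0.263 mA, giving V_SD = V_DD − I_D R_D = 1.82 − 0.263 × 0.597 = 1.66 V.
V_SD = 1.66 V ≥ V_ov = 0.846 V, confirming saturation.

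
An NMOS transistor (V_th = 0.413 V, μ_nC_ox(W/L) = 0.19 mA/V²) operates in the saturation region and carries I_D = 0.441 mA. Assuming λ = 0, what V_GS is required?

V_GS = 2.57 V

In saturation I_D = ½ k_n (V_GS − V_th)², so V_GS − V_th = √(2 I_D / k_n) = √(2 × 0.441 / 0.19) = 2.15 V.
V_GS = 0.413 + 2.15 = 2.57 V.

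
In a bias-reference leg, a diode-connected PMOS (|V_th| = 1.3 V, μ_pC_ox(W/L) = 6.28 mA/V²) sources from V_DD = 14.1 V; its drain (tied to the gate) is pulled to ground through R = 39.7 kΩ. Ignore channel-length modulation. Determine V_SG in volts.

With gate tied to drain, V_SG = V_SD ≥ V_SG − |V_th|, so the device is in saturation.
KCL at the drain: ½ k_p (V_SG − |V_th|)² = (V_DD − V_SG)/R.
Let x = V_SG − 1.3. Then 125 x² + x − 12.8 = 0, giving x = 0.316 V (positive root), so V_SG = 1.62 V.
I_D = (V_DD − V_SG)/R = (14.1 − 1.62) / 39.7 = 0.314 mA.

V_SG = 1.62 V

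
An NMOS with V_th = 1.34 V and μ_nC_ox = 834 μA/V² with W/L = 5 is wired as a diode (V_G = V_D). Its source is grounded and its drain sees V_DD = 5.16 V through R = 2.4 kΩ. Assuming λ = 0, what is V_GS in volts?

V_GS = 2.12 V

With gate tied to drain, V_GS = V_DS ≥ V_GS − V_th, so the device is in saturation.
k_n = μ_nC_ox · (W/L) = 4.17 mA/V².
KCL at the drain: ½ k_n (V_GS − V_th)² = (V_DD − V_GS)/R.
Let x = V_GS − 1.34. Then 5 x² + x − 3.82 = 0, giving x = 0.779 V (positive root), so V_GS = 2.12 V.
I_D = (V_DD − V_GS)/R = (5.16 − 2.12) / 2.4 = 1.27 mA.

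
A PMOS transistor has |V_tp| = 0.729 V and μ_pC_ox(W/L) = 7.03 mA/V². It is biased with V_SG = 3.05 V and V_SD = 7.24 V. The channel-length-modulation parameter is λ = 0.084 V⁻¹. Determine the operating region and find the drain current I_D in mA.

V_ov = V_SG − |V_tp| = 3.05 − 0.729 = 2.32 V.
Since V_SD = 7.24 V ≥ V_ov = 2.32 V, the device is in saturation.
I_D = ½ k_p V_ov² (1 + λ V_SD) = 0.5 × 7.03 × 2.32² × (1 + 0.084 × 7.24) = 30.5 mA.

Saturation; I_D = 30.5 mA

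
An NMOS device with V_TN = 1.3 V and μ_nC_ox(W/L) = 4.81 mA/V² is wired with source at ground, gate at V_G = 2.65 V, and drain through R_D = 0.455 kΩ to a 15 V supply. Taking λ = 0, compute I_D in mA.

I_D = 4.38 mA

V_GS = V_G = 2.65 V, so V_ov = 2.65 − 1.3 = 1.35 V.
Assume saturation: I_D = ½ k_n V_ov² = 0.5 × 4.81 × 1.35² = 4.38 mA, giving V_DS = V_DD − I_D R_D = 15 − 4.38 × 0.455 = 13 V.
V_DS = 13 V ≥ V_ov = 1.35 V, confirming saturation.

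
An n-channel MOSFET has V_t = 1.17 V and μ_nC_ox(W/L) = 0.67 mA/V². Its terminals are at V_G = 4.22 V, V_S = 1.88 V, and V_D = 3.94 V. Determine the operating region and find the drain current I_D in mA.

V_GS = V_G − V_S = 4.22 − 1.88 = 2.34 V; V_DS = V_D − V_S = 3.94 − 1.88 = 2.06 V.
V_ov = V_GS − V_t = 2.34 − 1.17 = 1.17 V.
Since V_DS = 2.06 V ≥ V_ov = 1.17 V, the device is in saturation.
I_D = ½ k_n V_ov² = 0.5 × 0.67 × 1.17² = 0.459 mA.

Saturation; I_D = 0.459 mA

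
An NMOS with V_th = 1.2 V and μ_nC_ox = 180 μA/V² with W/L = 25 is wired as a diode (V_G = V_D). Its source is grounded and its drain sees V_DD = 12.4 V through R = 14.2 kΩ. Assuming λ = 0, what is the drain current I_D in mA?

With gate tied to drain, V_GS = V_DS ≥ V_GS − V_th, so the device is in saturation.
k_n = μ_nC_ox · (W/L) = 4.5 mA/V².
KCL at the drain: ½ k_n (V_GS − V_th)² = (V_DD − V_GS)/R.
Let x = V_GS − 1.2. Then 31.9 x² + x − 11.2 = 0, giving x = 0.577 V (positive root), so V_GS = 1.78 V.
I_D = (V_DD − V_GS)/R = (12.4 − 1.78) / 14.2 = 0.748 mA.

I_D = 0.748 mA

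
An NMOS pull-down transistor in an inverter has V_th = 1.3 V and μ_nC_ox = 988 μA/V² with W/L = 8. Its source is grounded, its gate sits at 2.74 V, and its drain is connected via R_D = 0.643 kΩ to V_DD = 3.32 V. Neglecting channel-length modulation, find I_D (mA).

V_GS = V_G = 2.74 V, so V_ov = 2.74 − 1.3 = 1.44 V.
k_n = μ_nC_ox · (W/L) = 7.904 mA/V².
Assume saturation: I_D = ½ k_n V_ov² = 0.5 × 7.904 × 1.44² = 8.19 mA, giving V_DS = V_DD − I_D R_D = 3.32 − 8.19 × 0.643 = -1.95 V.
But -1.95 V < V_ov = 1.44 V, so the device is actually in triode.
In triode I_D = k_n[V_ov V_DS − ½ V_DS²] and I_D = (V_DD − V_DS)/R_D. Equating: 2.54 V_DS² − 8.318 V_DS + 3.32 = 0, giving V_DS = 0.465 V (the root below V_ov).
I_D = (3.32 − 0.465) / 0.643 = 4.44 mA.

I_D = 4.44 mA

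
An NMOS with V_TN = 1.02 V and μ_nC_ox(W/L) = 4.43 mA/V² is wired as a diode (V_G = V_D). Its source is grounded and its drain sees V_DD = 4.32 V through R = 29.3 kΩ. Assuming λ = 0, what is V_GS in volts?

V_GS = 1.24 V

With gate tied to drain, V_GS = V_DS ≥ V_GS − V_TN, so the device is in saturation.
KCL at the drain: ½ k_n (V_GS − V_TN)² = (V_DD − V_GS)/R.
Let x = V_GS − 1.02. Then 64.9 x² + x − 3.3 = 0, giving x = 0.218 V (positive root), so V_GS = 1.24 V.
I_D = (V_DD − V_GS)/R = (4.32 − 1.24) / 29.3 = 0.105 mA.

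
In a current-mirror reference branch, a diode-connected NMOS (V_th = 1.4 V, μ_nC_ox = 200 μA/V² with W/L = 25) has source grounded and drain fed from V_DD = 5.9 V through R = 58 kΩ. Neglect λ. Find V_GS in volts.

V_GS = 1.57 V

With gate tied to drain, V_GS = V_DS ≥ V_GS − V_th, so the device is in saturation.
k_n = μ_nC_ox · (W/L) = 5 mA/V².
KCL at the drain: ½ k_n (V_GS − V_th)² = (V_DD − V_GS)/R.
Let x = V_GS − 1.4. Then 145 x² + x − 4.5 = 0, giving x = 0.173 V (positive root), so V_GS = 1.57 V.
I_D = (V_DD − V_GS)/R = (5.9 − 1.57) / 58 = 0.0746 mA.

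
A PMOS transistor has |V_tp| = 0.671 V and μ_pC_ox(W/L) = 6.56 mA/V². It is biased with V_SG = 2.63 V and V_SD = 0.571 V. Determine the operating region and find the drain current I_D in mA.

V_ov = V_SG − |V_tp| = 2.63 − 0.671 = 1.96 V.
Since V_SD = 0.571 V < V_ov = 1.96 V, the device is in the triode region.
I_D = k_p [V_ov · V_SD − ½ V_SD²] = 6.56 × [1.96 × 0.571 − 0.5 × 0.571²] = 6.27 mA.

Triode; I_D = 6.27 mA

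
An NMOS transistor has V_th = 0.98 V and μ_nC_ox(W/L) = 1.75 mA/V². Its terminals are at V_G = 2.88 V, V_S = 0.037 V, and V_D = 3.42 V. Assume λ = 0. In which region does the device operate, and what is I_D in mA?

Saturation; I_D = 3.04 mA

V_GS = V_G − V_S = 2.88 − 0.037 = 2.84 V; V_DS = V_D − V_S = 3.42 − 0.037 = 3.38 V.
V_ov = V_GS − V_th = 2.84 − 0.98 = 1.86 V.
Since V_DS = 3.38 V ≥ V_ov = 1.86 V, the device is in saturation.
I_D = ½ k_n V_ov² = 0.5 × 1.75 × 1.86² = 3.04 mA.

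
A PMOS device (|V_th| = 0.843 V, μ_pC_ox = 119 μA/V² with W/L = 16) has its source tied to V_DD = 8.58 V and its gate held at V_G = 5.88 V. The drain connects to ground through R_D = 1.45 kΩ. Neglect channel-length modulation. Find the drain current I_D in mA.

I_D = 3.28 mA

V_SG = V_DD − V_G = 8.58 − 5.88 = 2.7 V, so V_ov = 2.7 − 0.843 = 1.86 V.
k_p = μ_pC_ox · (W/L) = 1.904 mA/V².
Assume saturation: I_D = ½ k_p V_ov² = 0.5 × 1.904 × 1.86² = 3.28 mA, giving V_SD = V_DD − I_D R_D = 8.58 − 3.28 × 1.45 = 3.82 V.
V_SD = 3.82 V ≥ V_ov = 1.86 V, confirming saturation.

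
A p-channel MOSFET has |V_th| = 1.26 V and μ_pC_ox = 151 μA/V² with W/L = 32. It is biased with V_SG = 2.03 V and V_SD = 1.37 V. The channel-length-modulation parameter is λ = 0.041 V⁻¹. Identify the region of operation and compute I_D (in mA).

k_p = μ_pC_ox · (W/L) = 4.832 mA/V².
V_ov = V_SG − |V_th| = 2.03 − 1.26 = 0.77 V.
Since V_SD = 1.37 V ≥ V_ov = 0.77 V, the device is in saturation.
I_D = ½ k_p V_ov² (1 + λ V_SD) = 0.5 × 4.832 × 0.77² × (1 + 0.041 × 1.37) = 1.51 mA.

Saturation; I_D = 1.51 mA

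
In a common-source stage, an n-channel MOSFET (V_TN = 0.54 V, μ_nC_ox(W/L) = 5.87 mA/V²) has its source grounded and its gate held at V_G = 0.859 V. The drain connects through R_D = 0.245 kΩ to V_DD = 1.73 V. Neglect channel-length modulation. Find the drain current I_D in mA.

I_D = 0.299 mA

V_GS = V_G = 0.859 V, so V_ov = 0.859 − 0.54 = 0.319 V.
Assume saturation: I_D = ½ k_n V_ov² = 0.5 × 5.87 × 0.319² = 0.299 mA, giving V_DS = V_DD − I_D R_D = 1.73 − 0.299 × 0.245 = 1.66 V.
V_DS = 1.66 V ≥ V_ov = 0.319 V, confirming saturation.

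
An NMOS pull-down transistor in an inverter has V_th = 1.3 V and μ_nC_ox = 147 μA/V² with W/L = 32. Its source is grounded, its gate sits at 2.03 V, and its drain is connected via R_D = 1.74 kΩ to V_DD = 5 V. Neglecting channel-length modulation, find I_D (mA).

V_GS = V_G = 2.03 V, so V_ov = 2.03 − 1.3 = 0.73 V.
k_n = μ_nC_ox · (W/L) = 4.704 mA/V².
Assume saturation: I_D = ½ k_n V_ov² = 0.5 × 4.704 × 0.73² = 1.25 mA, giving V_DS = V_DD − I_D R_D = 5 − 1.25 × 1.74 = 2.82 V.
V_DS = 2.82 V ≥ V_ov = 0.73 V, confirming saturation.

I_D = 1.25 mA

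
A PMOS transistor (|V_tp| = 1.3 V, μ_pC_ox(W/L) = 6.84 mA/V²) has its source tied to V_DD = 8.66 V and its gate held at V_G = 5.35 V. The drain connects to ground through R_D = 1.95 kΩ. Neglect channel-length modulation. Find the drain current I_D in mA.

I_D = 4.27 mA

V_SG = V_DD − V_G = 8.66 − 5.35 = 3.31 V, so V_ov = 3.31 − 1.3 = 2.01 V.
Assume saturation: I_D = ½ k_p V_ov² = 0.5 × 6.84 × 2.01² = 13.8 mA, giving V_SD = V_DD − I_D R_D = 8.66 − 13.8 × 1.95 = -18.3 V.
But -18.3 V < V_ov = 2.01 V, so the device is actually in triode.
In triode I_D = k_p[V_ov V_SD − ½ V_SD²] and I_D = (V_DD − V_SD)/R_D. Equating: 6.67 V_SD² − 27.81 V_SD + 8.66 = 0, giving V_SD = 0.339 V (the root below V_ov).
I_D = (8.66 − 0.339) / 1.95 = 4.27 mA.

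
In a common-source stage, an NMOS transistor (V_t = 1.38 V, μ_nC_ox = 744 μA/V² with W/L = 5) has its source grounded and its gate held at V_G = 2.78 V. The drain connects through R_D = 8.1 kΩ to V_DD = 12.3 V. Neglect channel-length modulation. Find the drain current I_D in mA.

I_D = 1.48 mA

V_GS = V_G = 2.78 V, so V_ov = 2.78 − 1.38 = 1.4 V.
k_n = μ_nC_ox · (W/L) = 3.72 mA/V².
Assume saturation: I_D = ½ k_n V_ov² = 0.5 × 3.72 × 1.4² = 3.65 mA, giving V_DS = V_DD − I_D R_D = 12.3 − 3.65 × 8.1 = -17.2 V.
But -17.2 V < V_ov = 1.4 V, so the device is actually in triode.
In triode I_D = k_n[V_ov V_DS − ½ V_DS²] and I_D = (V_DD − V_DS)/R_D. Equating: 15.1 V_DS² − 43.18 V_DS + 12.3 = 0, giving V_DS = 0.321 V (the root below V_ov).
I_D = (12.3 − 0.321) / 8.1 = 1.48 mA.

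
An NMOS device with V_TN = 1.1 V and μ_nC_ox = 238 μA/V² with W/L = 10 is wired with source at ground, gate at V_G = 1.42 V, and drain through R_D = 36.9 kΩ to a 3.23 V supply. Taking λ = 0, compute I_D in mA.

I_D = 0.0837 mA

V_GS = V_G = 1.42 V, so V_ov = 1.42 − 1.1 = 0.32 V.
k_n = μ_nC_ox · (W/L) = 2.38 mA/V².
Assume saturation: I_D = ½ k_n V_ov² = 0.5 × 2.38 × 0.32² = 0.122 mA, giving V_DS = V_DD − I_D R_D = 3.23 − 0.122 × 36.9 = -1.27 V.
But -1.27 V < V_ov = 0.32 V, so the device is actually in triode.
In triode I_D = k_n[V_ov V_DS − ½ V_DS²] and I_D = (V_DD − V_DS)/R_D. Equating: 43.9 V_DS² − 29.1 V_DS + 3.23 = 0, giving V_DS = 0.141 V (the root below V_ov).
I_D = (3.23 − 0.141) / 36.9 = 0.0837 mA.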